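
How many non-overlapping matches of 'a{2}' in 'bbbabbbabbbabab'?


Pattern 'a{2}' matches exactly 2 consecutive a's (greedy, non-overlapping).
String: 'bbbabbbabbbabab'
Scanning for runs of a's:
  Run at pos 3: 'a' (length 1) -> 0 match(es)
  Run at pos 7: 'a' (length 1) -> 0 match(es)
  Run at pos 11: 'a' (length 1) -> 0 match(es)
  Run at pos 13: 'a' (length 1) -> 0 match(es)
Matches found: []
Total: 0

0


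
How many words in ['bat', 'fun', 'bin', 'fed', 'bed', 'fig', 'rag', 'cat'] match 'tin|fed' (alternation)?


Alternation 'tin|fed' matches either 'tin' or 'fed'.
Checking each word:
  'bat' -> no
  'fun' -> no
  'bin' -> no
  'fed' -> MATCH
  'bed' -> no
  'fig' -> no
  'rag' -> no
  'cat' -> no
Matches: ['fed']
Count: 1

1


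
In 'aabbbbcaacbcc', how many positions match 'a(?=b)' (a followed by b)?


Lookahead 'a(?=b)' matches 'a' only when followed by 'b'.
String: 'aabbbbcaacbcc'
Checking each position where char is 'a':
  pos 0: 'a' -> no (next='a')
  pos 1: 'a' -> MATCH (next='b')
  pos 7: 'a' -> no (next='a')
  pos 8: 'a' -> no (next='c')
Matching positions: [1]
Count: 1

1


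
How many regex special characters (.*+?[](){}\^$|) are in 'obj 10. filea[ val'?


Regex special characters are: . * + ? [ ] ( ) { } \ ^ $ |
Scanning 'obj 10. filea[ val':
  pos 6: '.' -> SPECIAL
  pos 13: '[' -> SPECIAL
Special chars found: ['.', '[']
Total: 2

2


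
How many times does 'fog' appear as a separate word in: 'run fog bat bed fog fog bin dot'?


Scanning each word for exact match 'fog':
  Word 1: 'run' -> no
  Word 2: 'fog' -> MATCH
  Word 3: 'bat' -> no
  Word 4: 'bed' -> no
  Word 5: 'fog' -> MATCH
  Word 6: 'fog' -> MATCH
  Word 7: 'bin' -> no
  Word 8: 'dot' -> no
Total matches: 3

3


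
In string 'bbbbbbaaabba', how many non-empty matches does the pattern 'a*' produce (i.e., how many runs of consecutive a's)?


Pattern 'a*' matches zero or more a's. We want non-empty runs of consecutive a's.
String: 'bbbbbbaaabba'
Walking through the string to find runs of a's:
  Run 1: positions 6-8 -> 'aaa'
  Run 2: positions 11-11 -> 'a'
Non-empty runs found: ['aaa', 'a']
Count: 2

2


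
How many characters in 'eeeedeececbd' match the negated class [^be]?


Negated class [^be] matches any char NOT in {b, e}
Scanning 'eeeedeececbd':
  pos 0: 'e' -> no (excluded)
  pos 1: 'e' -> no (excluded)
  pos 2: 'e' -> no (excluded)
  pos 3: 'e' -> no (excluded)
  pos 4: 'd' -> MATCH
  pos 5: 'e' -> no (excluded)
  pos 6: 'e' -> no (excluded)
  pos 7: 'c' -> MATCH
  pos 8: 'e' -> no (excluded)
  pos 9: 'c' -> MATCH
  pos 10: 'b' -> no (excluded)
  pos 11: 'd' -> MATCH
Total matches: 4

4


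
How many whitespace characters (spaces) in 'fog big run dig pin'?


\s matches whitespace characters (spaces, tabs, etc.).
Text: 'fog big run dig pin'
This text has 5 words separated by spaces.
Number of spaces = number of words - 1 = 5 - 1 = 4

4


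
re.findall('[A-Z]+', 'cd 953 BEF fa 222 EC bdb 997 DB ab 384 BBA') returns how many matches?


Pattern '[A-Z]+' finds one or more uppercase letters.
Text: 'cd 953 BEF fa 222 EC bdb 997 DB ab 384 BBA'
Scanning for matches:
  Match 1: 'BEF'
  Match 2: 'EC'
  Match 3: 'DB'
  Match 4: 'BBA'
Total matches: 4

4


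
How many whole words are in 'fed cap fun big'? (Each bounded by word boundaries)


Word boundaries (\b) mark the start/end of each word.
Text: 'fed cap fun big'
Splitting by whitespace:
  Word 1: 'fed'
  Word 2: 'cap'
  Word 3: 'fun'
  Word 4: 'big'
Total whole words: 4

4


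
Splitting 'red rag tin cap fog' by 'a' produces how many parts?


Splitting by 'a' breaks the string at each occurrence of the separator.
Text: 'red rag tin cap fog'
Parts after split:
  Part 1: 'red r'
  Part 2: 'g tin c'
  Part 3: 'p fog'
Total parts: 3

3


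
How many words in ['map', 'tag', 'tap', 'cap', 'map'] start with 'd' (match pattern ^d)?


Pattern ^d anchors to start of word. Check which words begin with 'd':
  'map' -> no
  'tag' -> no
  'tap' -> no
  'cap' -> no
  'map' -> no
Matching words: []
Count: 0

0


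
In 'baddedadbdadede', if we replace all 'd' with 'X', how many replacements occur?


re.sub('d', 'X', text) replaces every occurrence of 'd' with 'X'.
Text: 'baddedadbdadede'
Scanning for 'd':
  pos 2: 'd' -> replacement #1
  pos 3: 'd' -> replacement #2
  pos 5: 'd' -> replacement #3
  pos 7: 'd' -> replacement #4
  pos 9: 'd' -> replacement #5
  pos 11: 'd' -> replacement #6
  pos 13: 'd' -> replacement #7
Total replacements: 7

7


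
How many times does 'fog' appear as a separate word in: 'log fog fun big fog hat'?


Scanning each word for exact match 'fog':
  Word 1: 'log' -> no
  Word 2: 'fog' -> MATCH
  Word 3: 'fun' -> no
  Word 4: 'big' -> no
  Word 5: 'fog' -> MATCH
  Word 6: 'hat' -> no
Total matches: 2

2


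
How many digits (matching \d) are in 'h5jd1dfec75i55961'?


\d matches any digit 0-9.
Scanning 'h5jd1dfec75i55961':
  pos 1: '5' -> DIGIT
  pos 4: '1' -> DIGIT
  pos 9: '7' -> DIGIT
  pos 10: '5' -> DIGIT
  pos 12: '5' -> DIGIT
  pos 13: '5' -> DIGIT
  pos 14: '9' -> DIGIT
  pos 15: '6' -> DIGIT
  pos 16: '1' -> DIGIT
Digits found: ['5', '1', '7', '5', '5', '5', '9', '6', '1']
Total: 9

9


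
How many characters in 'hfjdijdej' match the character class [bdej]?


Character class [bdej] matches any of: {b, d, e, j}
Scanning string 'hfjdijdej' character by character:
  pos 0: 'h' -> no
  pos 1: 'f' -> no
  pos 2: 'j' -> MATCH
  pos 3: 'd' -> MATCH
  pos 4: 'i' -> no
  pos 5: 'j' -> MATCH
  pos 6: 'd' -> MATCH
  pos 7: 'e' -> MATCH
  pos 8: 'j' -> MATCH
Total matches: 6

6


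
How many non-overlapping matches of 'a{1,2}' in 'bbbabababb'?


Pattern 'a{1,2}' matches between 1 and 2 consecutive a's (greedy).
String: 'bbbabababb'
Finding runs of a's and applying greedy matching:
  Run at pos 3: 'a' (length 1)
  Run at pos 5: 'a' (length 1)
  Run at pos 7: 'a' (length 1)
Matches: ['a', 'a', 'a']
Count: 3

3


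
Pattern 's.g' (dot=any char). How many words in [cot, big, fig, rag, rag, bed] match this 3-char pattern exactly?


Pattern 's.g' means: starts with 's', any single char, ends with 'g'.
Checking each word (must be exactly 3 chars):
  'cot' (len=3): no
  'big' (len=3): no
  'fig' (len=3): no
  'rag' (len=3): no
  'rag' (len=3): no
  'bed' (len=3): no
Matching words: []
Total: 0

0


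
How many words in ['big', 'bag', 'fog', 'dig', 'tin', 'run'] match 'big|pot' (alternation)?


Alternation 'big|pot' matches either 'big' or 'pot'.
Checking each word:
  'big' -> MATCH
  'bag' -> no
  'fog' -> no
  'dig' -> no
  'tin' -> no
  'run' -> no
Matches: ['big']
Count: 1

1


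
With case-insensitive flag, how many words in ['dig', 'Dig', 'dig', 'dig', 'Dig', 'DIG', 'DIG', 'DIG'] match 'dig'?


Case-insensitive matching: compare each word's lowercase form to 'dig'.
  'dig' -> lower='dig' -> MATCH
  'Dig' -> lower='dig' -> MATCH
  'dig' -> lower='dig' -> MATCH
  'dig' -> lower='dig' -> MATCH
  'Dig' -> lower='dig' -> MATCH
  'DIG' -> lower='dig' -> MATCH
  'DIG' -> lower='dig' -> MATCH
  'DIG' -> lower='dig' -> MATCH
Matches: ['dig', 'Dig', 'dig', 'dig', 'Dig', 'DIG', 'DIG', 'DIG']
Count: 8

8


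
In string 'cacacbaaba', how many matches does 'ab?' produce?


Pattern 'ab?' matches 'a' optionally followed by 'b'.
String: 'cacacbaaba'
Scanning left to right for 'a' then checking next char:
  Match 1: 'a' (a not followed by b)
  Match 2: 'a' (a not followed by b)
  Match 3: 'a' (a not followed by b)
  Match 4: 'ab' (a followed by b)
  Match 5: 'a' (a not followed by b)
Total matches: 5

5


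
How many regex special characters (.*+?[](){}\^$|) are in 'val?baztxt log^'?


Regex special characters are: . * + ? [ ] ( ) { } \ ^ $ |
Scanning 'val?baztxt log^':
  pos 3: '?' -> SPECIAL
  pos 14: '^' -> SPECIAL
Special chars found: ['?', '^']
Total: 2

2


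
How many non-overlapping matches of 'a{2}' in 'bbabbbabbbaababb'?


Pattern 'a{2}' matches exactly 2 consecutive a's (greedy, non-overlapping).
String: 'bbabbbabbbaababb'
Scanning for runs of a's:
  Run at pos 2: 'a' (length 1) -> 0 match(es)
  Run at pos 6: 'a' (length 1) -> 0 match(es)
  Run at pos 10: 'aa' (length 2) -> 1 match(es)
  Run at pos 13: 'a' (length 1) -> 0 match(es)
Matches found: ['aa']
Total: 1

1


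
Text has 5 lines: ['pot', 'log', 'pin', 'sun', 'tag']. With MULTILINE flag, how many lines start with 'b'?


With MULTILINE flag, ^ matches the start of each line.
Lines: ['pot', 'log', 'pin', 'sun', 'tag']
Checking which lines start with 'b':
  Line 1: 'pot' -> no
  Line 2: 'log' -> no
  Line 3: 'pin' -> no
  Line 4: 'sun' -> no
  Line 5: 'tag' -> no
Matching lines: []
Count: 0

0


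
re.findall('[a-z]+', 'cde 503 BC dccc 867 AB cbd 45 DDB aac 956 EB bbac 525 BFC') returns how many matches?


Pattern '[a-z]+' finds one or more lowercase letters.
Text: 'cde 503 BC dccc 867 AB cbd 45 DDB aac 956 EB bbac 525 BFC'
Scanning for matches:
  Match 1: 'cde'
  Match 2: 'dccc'
  Match 3: 'cbd'
  Match 4: 'aac'
  Match 5: 'bbac'
Total matches: 5

5


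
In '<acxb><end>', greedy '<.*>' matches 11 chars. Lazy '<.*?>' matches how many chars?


Greedy '<.*>' tries to match as MUCH as possible.
Lazy '<.*?>' tries to match as LITTLE as possible.

String: '<acxb><end>'
Greedy '<.*>' starts at first '<' and extends to the LAST '>': '<acxb><end>' (11 chars)
Lazy '<.*?>' starts at first '<' and stops at the FIRST '>': '<acxb>' (6 chars)

6


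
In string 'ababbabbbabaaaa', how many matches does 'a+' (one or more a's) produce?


Pattern 'a+' matches one or more consecutive a's.
String: 'ababbabbbabaaaa'
Scanning for runs of a:
  Match 1: 'a' (length 1)
  Match 2: 'a' (length 1)
  Match 3: 'a' (length 1)
  Match 4: 'a' (length 1)
  Match 5: 'aaaa' (length 4)
Total matches: 5

5


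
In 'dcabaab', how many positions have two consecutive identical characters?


Looking for consecutive identical characters in 'dcabaab':
  pos 0-1: 'd' vs 'c' -> different
  pos 1-2: 'c' vs 'a' -> different
  pos 2-3: 'a' vs 'b' -> different
  pos 3-4: 'b' vs 'a' -> different
  pos 4-5: 'a' vs 'a' -> MATCH ('aa')
  pos 5-6: 'a' vs 'b' -> different
Consecutive identical pairs: ['aa']
Count: 1

1


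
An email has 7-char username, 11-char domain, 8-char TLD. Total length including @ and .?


An email address has format: username@domain.tld
Username length: 7
'@' character: 1
Domain length: 11
'.' character: 1
TLD length: 8
Total = 7 + 1 + 11 + 1 + 8 = 28

28


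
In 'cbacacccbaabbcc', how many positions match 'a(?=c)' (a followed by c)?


Lookahead 'a(?=c)' matches 'a' only when followed by 'c'.
String: 'cbacacccbaabbcc'
Checking each position where char is 'a':
  pos 2: 'a' -> MATCH (next='c')
  pos 4: 'a' -> MATCH (next='c')
  pos 9: 'a' -> no (next='a')
  pos 10: 'a' -> no (next='b')
Matching positions: [2, 4]
Count: 2

2


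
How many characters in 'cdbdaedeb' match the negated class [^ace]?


Negated class [^ace] matches any char NOT in {a, c, e}
Scanning 'cdbdaedeb':
  pos 0: 'c' -> no (excluded)
  pos 1: 'd' -> MATCH
  pos 2: 'b' -> MATCH
  pos 3: 'd' -> MATCH
  pos 4: 'a' -> no (excluded)
  pos 5: 'e' -> no (excluded)
  pos 6: 'd' -> MATCH
  pos 7: 'e' -> no (excluded)
  pos 8: 'b' -> MATCH
Total matches: 5

5


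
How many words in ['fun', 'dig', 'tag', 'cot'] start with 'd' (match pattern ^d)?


Pattern ^d anchors to start of word. Check which words begin with 'd':
  'fun' -> no
  'dig' -> MATCH (starts with 'd')
  'tag' -> no
  'cot' -> no
Matching words: ['dig']
Count: 1

1


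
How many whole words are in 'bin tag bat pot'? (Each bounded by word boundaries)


Word boundaries (\b) mark the start/end of each word.
Text: 'bin tag bat pot'
Splitting by whitespace:
  Word 1: 'bin'
  Word 2: 'tag'
  Word 3: 'bat'
  Word 4: 'pot'
Total whole words: 4

4


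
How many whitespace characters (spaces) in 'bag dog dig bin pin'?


\s matches whitespace characters (spaces, tabs, etc.).
Text: 'bag dog dig bin pin'
This text has 5 words separated by spaces.
Number of spaces = number of words - 1 = 5 - 1 = 4

4


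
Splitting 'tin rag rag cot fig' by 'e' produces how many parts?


Splitting by 'e' breaks the string at each occurrence of the separator.
Text: 'tin rag rag cot fig'
Parts after split:
  Part 1: 'tin rag rag cot fig'
Total parts: 1

1


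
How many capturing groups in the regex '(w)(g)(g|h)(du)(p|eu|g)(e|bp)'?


To count capturing groups, count each '(' that starts a group.
Pattern: '(w)(g)(g|h)(du)(p|eu|g)(e|bp)'
Walking through the pattern:
  Position 0: '(' -> group #1
  Position 3: '(' -> group #2
  Position 6: '(' -> group #3
  Position 11: '(' -> group #4
  Position 15: '(' -> group #5
  Position 23: '(' -> group #6
Total capturing groups: 6

6


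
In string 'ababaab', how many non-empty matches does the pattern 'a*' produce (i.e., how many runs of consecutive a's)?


Pattern 'a*' matches zero or more a's. We want non-empty runs of consecutive a's.
String: 'ababaab'
Walking through the string to find runs of a's:
  Run 1: positions 0-0 -> 'a'
  Run 2: positions 2-2 -> 'a'
  Run 3: positions 4-5 -> 'aa'
Non-empty runs found: ['a', 'a', 'aa']
Count: 3

3


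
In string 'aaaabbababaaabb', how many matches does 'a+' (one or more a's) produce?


Pattern 'a+' matches one or more consecutive a's.
String: 'aaaabbababaaabb'
Scanning for runs of a:
  Match 1: 'aaaa' (length 4)
  Match 2: 'a' (length 1)
  Match 3: 'a' (length 1)
  Match 4: 'aaa' (length 3)
Total matches: 4

4


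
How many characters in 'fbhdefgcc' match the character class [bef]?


Character class [bef] matches any of: {b, e, f}
Scanning string 'fbhdefgcc' character by character:
  pos 0: 'f' -> MATCH
  pos 1: 'b' -> MATCH
  pos 2: 'h' -> no
  pos 3: 'd' -> no
  pos 4: 'e' -> MATCH
  pos 5: 'f' -> MATCH
  pos 6: 'g' -> no
  pos 7: 'c' -> no
  pos 8: 'c' -> no
Total matches: 4

4


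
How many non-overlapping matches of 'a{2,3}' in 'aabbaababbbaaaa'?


Pattern 'a{2,3}' matches between 2 and 3 consecutive a's (greedy).
String: 'aabbaababbbaaaa'
Finding runs of a's and applying greedy matching:
  Run at pos 0: 'aa' (length 2)
  Run at pos 4: 'aa' (length 2)
  Run at pos 7: 'a' (length 1)
  Run at pos 11: 'aaaa' (length 4)
Matches: ['aa', 'aa', 'aaa']
Count: 3

3


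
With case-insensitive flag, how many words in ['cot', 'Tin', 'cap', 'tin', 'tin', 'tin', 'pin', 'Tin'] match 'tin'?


Case-insensitive matching: compare each word's lowercase form to 'tin'.
  'cot' -> lower='cot' -> no
  'Tin' -> lower='tin' -> MATCH
  'cap' -> lower='cap' -> no
  'tin' -> lower='tin' -> MATCH
  'tin' -> lower='tin' -> MATCH
  'tin' -> lower='tin' -> MATCH
  'pin' -> lower='pin' -> no
  'Tin' -> lower='tin' -> MATCH
Matches: ['Tin', 'tin', 'tin', 'tin', 'Tin']
Count: 5

5


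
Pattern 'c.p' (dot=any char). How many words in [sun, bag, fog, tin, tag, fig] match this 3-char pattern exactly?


Pattern 'c.p' means: starts with 'c', any single char, ends with 'p'.
Checking each word (must be exactly 3 chars):
  'sun' (len=3): no
  'bag' (len=3): no
  'fog' (len=3): no
  'tin' (len=3): no
  'tag' (len=3): no
  'fig' (len=3): no
Matching words: []
Total: 0

0


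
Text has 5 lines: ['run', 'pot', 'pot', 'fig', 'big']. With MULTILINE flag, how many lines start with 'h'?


With MULTILINE flag, ^ matches the start of each line.
Lines: ['run', 'pot', 'pot', 'fig', 'big']
Checking which lines start with 'h':
  Line 1: 'run' -> no
  Line 2: 'pot' -> no
  Line 3: 'pot' -> no
  Line 4: 'fig' -> no
  Line 5: 'big' -> no
Matching lines: []
Count: 0

0


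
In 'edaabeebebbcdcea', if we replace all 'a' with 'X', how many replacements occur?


re.sub('a', 'X', text) replaces every occurrence of 'a' with 'X'.
Text: 'edaabeebebbcdcea'
Scanning for 'a':
  pos 2: 'a' -> replacement #1
  pos 3: 'a' -> replacement #2
  pos 15: 'a' -> replacement #3
Total replacements: 3

3


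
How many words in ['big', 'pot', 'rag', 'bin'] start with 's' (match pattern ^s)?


Pattern ^s anchors to start of word. Check which words begin with 's':
  'big' -> no
  'pot' -> no
  'rag' -> no
  'bin' -> no
Matching words: []
Count: 0

0


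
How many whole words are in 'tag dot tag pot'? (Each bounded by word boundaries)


Word boundaries (\b) mark the start/end of each word.
Text: 'tag dot tag pot'
Splitting by whitespace:
  Word 1: 'tag'
  Word 2: 'dot'
  Word 3: 'tag'
  Word 4: 'pot'
Total whole words: 4

4


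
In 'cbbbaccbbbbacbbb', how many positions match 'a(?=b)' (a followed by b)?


Lookahead 'a(?=b)' matches 'a' only when followed by 'b'.
String: 'cbbbaccbbbbacbbb'
Checking each position where char is 'a':
  pos 4: 'a' -> no (next='c')
  pos 11: 'a' -> no (next='c')
Matching positions: []
Count: 0

0


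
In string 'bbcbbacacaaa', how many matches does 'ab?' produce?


Pattern 'ab?' matches 'a' optionally followed by 'b'.
String: 'bbcbbacacaaa'
Scanning left to right for 'a' then checking next char:
  Match 1: 'a' (a not followed by b)
  Match 2: 'a' (a not followed by b)
  Match 3: 'a' (a not followed by b)
  Match 4: 'a' (a not followed by b)
  Match 5: 'a' (a not followed by b)
Total matches: 5

5


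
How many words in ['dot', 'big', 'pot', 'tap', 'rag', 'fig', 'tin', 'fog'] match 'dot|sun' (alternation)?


Alternation 'dot|sun' matches either 'dot' or 'sun'.
Checking each word:
  'dot' -> MATCH
  'big' -> no
  'pot' -> no
  'tap' -> no
  'rag' -> no
  'fig' -> no
  'tin' -> no
  'fog' -> no
Matches: ['dot']
Count: 1

1


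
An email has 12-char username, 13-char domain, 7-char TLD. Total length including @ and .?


An email address has format: username@domain.tld
Username length: 12
'@' character: 1
Domain length: 13
'.' character: 1
TLD length: 7
Total = 12 + 1 + 13 + 1 + 7 = 34

34


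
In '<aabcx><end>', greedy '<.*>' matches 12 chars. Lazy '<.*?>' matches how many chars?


Greedy '<.*>' tries to match as MUCH as possible.
Lazy '<.*?>' tries to match as LITTLE as possible.

String: '<aabcx><end>'
Greedy '<.*>' starts at first '<' and extends to the LAST '>': '<aabcx><end>' (12 chars)
Lazy '<.*?>' starts at first '<' and stops at the FIRST '>': '<aabcx>' (7 chars)

7


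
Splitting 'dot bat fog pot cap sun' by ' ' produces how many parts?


Splitting by ' ' breaks the string at each occurrence of the separator.
Text: 'dot bat fog pot cap sun'
Parts after split:
  Part 1: 'dot'
  Part 2: 'bat'
  Part 3: 'fog'
  Part 4: 'pot'
  Part 5: 'cap'
  Part 6: 'sun'
Total parts: 6

6


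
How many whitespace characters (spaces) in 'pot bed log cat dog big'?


\s matches whitespace characters (spaces, tabs, etc.).
Text: 'pot bed log cat dog big'
This text has 6 words separated by spaces.
Number of spaces = number of words - 1 = 6 - 1 = 5

5


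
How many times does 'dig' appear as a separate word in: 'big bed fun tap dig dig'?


Scanning each word for exact match 'dig':
  Word 1: 'big' -> no
  Word 2: 'bed' -> no
  Word 3: 'fun' -> no
  Word 4: 'tap' -> no
  Word 5: 'dig' -> MATCH
  Word 6: 'dig' -> MATCH
Total matches: 2

2


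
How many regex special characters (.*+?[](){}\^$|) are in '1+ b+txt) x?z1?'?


Regex special characters are: . * + ? [ ] ( ) { } \ ^ $ |
Scanning '1+ b+txt) x?z1?':
  pos 1: '+' -> SPECIAL
  pos 4: '+' -> SPECIAL
  pos 8: ')' -> SPECIAL
  pos 11: '?' -> SPECIAL
  pos 14: '?' -> SPECIAL
Special chars found: ['+', '+', ')', '?', '?']
Total: 5

5


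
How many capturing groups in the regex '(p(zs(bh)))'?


To count capturing groups, count each '(' that starts a group.
Pattern: '(p(zs(bh)))'
Walking through the pattern:
  Position 0: '(' -> group #1
  Position 2: '(' -> group #2
  Position 5: '(' -> group #3
Total capturing groups: 3

3


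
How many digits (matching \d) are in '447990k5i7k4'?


\d matches any digit 0-9.
Scanning '447990k5i7k4':
  pos 0: '4' -> DIGIT
  pos 1: '4' -> DIGIT
  pos 2: '7' -> DIGIT
  pos 3: '9' -> DIGIT
  pos 4: '9' -> DIGIT
  pos 5: '0' -> DIGIT
  pos 7: '5' -> DIGIT
  pos 9: '7' -> DIGIT
  pos 11: '4' -> DIGIT
Digits found: ['4', '4', '7', '9', '9', '0', '5', '7', '4']
Total: 9

9


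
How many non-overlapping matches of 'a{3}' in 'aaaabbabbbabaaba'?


Pattern 'a{3}' matches exactly 3 consecutive a's (greedy, non-overlapping).
String: 'aaaabbabbbabaaba'
Scanning for runs of a's:
  Run at pos 0: 'aaaa' (length 4) -> 1 match(es)
  Run at pos 6: 'a' (length 1) -> 0 match(es)
  Run at pos 10: 'a' (length 1) -> 0 match(es)
  Run at pos 12: 'aa' (length 2) -> 0 match(es)
  Run at pos 15: 'a' (length 1) -> 0 match(es)
Matches found: ['aaa']
Total: 1

1


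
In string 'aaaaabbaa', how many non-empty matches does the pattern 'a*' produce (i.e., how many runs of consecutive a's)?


Pattern 'a*' matches zero or more a's. We want non-empty runs of consecutive a's.
String: 'aaaaabbaa'
Walking through the string to find runs of a's:
  Run 1: positions 0-4 -> 'aaaaa'
  Run 2: positions 7-8 -> 'aa'
Non-empty runs found: ['aaaaa', 'aa']
Count: 2

2


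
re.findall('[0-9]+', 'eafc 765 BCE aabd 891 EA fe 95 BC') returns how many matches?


Pattern '[0-9]+' finds one or more digits.
Text: 'eafc 765 BCE aabd 891 EA fe 95 BC'
Scanning for matches:
  Match 1: '765'
  Match 2: '891'
  Match 3: '95'
Total matches: 3

3


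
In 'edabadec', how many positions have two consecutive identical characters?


Looking for consecutive identical characters in 'edabadec':
  pos 0-1: 'e' vs 'd' -> different
  pos 1-2: 'd' vs 'a' -> different
  pos 2-3: 'a' vs 'b' -> different
  pos 3-4: 'b' vs 'a' -> different
  pos 4-5: 'a' vs 'd' -> different
  pos 5-6: 'd' vs 'e' -> different
  pos 6-7: 'e' vs 'c' -> different
Consecutive identical pairs: []
Count: 0

0


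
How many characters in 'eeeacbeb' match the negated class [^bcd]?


Negated class [^bcd] matches any char NOT in {b, c, d}
Scanning 'eeeacbeb':
  pos 0: 'e' -> MATCH
  pos 1: 'e' -> MATCH
  pos 2: 'e' -> MATCH
  pos 3: 'a' -> MATCH
  pos 4: 'c' -> no (excluded)
  pos 5: 'b' -> no (excluded)
  pos 6: 'e' -> MATCH
  pos 7: 'b' -> no (excluded)
Total matches: 5

5


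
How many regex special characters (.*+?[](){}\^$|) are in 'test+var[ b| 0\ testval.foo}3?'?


Regex special characters are: . * + ? [ ] ( ) { } \ ^ $ |
Scanning 'test+var[ b| 0\ testval.foo}3?':
  pos 4: '+' -> SPECIAL
  pos 8: '[' -> SPECIAL
  pos 11: '|' -> SPECIAL
  pos 14: '\' -> SPECIAL
  pos 23: '.' -> SPECIAL
  pos 27: '}' -> SPECIAL
  pos 29: '?' -> SPECIAL
Special chars found: ['+', '[', '|', '\\', '.', '}', '?']
Total: 7

7


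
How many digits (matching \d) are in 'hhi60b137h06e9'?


\d matches any digit 0-9.
Scanning 'hhi60b137h06e9':
  pos 3: '6' -> DIGIT
  pos 4: '0' -> DIGIT
  pos 6: '1' -> DIGIT
  pos 7: '3' -> DIGIT
  pos 8: '7' -> DIGIT
  pos 10: '0' -> DIGIT
  pos 11: '6' -> DIGIT
  pos 13: '9' -> DIGIT
Digits found: ['6', '0', '1', '3', '7', '0', '6', '9']
Total: 8

8


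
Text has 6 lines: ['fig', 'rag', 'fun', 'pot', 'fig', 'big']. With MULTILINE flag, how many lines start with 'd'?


With MULTILINE flag, ^ matches the start of each line.
Lines: ['fig', 'rag', 'fun', 'pot', 'fig', 'big']
Checking which lines start with 'd':
  Line 1: 'fig' -> no
  Line 2: 'rag' -> no
  Line 3: 'fun' -> no
  Line 4: 'pot' -> no
  Line 5: 'fig' -> no
  Line 6: 'big' -> no
Matching lines: []
Count: 0

0


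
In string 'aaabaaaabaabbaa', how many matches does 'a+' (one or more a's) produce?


Pattern 'a+' matches one or more consecutive a's.
String: 'aaabaaaabaabbaa'
Scanning for runs of a:
  Match 1: 'aaa' (length 3)
  Match 2: 'aaaa' (length 4)
  Match 3: 'aa' (length 2)
  Match 4: 'aa' (length 2)
Total matches: 4

4


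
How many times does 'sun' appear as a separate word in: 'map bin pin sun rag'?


Scanning each word for exact match 'sun':
  Word 1: 'map' -> no
  Word 2: 'bin' -> no
  Word 3: 'pin' -> no
  Word 4: 'sun' -> MATCH
  Word 5: 'rag' -> no
Total matches: 1

1


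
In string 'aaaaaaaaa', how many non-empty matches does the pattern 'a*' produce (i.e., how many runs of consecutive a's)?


Pattern 'a*' matches zero or more a's. We want non-empty runs of consecutive a's.
String: 'aaaaaaaaa'
Walking through the string to find runs of a's:
  Run 1: positions 0-8 -> 'aaaaaaaaa'
Non-empty runs found: ['aaaaaaaaa']
Count: 1

1


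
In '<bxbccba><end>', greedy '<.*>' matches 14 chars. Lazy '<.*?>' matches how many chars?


Greedy '<.*>' tries to match as MUCH as possible.
Lazy '<.*?>' tries to match as LITTLE as possible.

String: '<bxbccba><end>'
Greedy '<.*>' starts at first '<' and extends to the LAST '>': '<bxbccba><end>' (14 chars)
Lazy '<.*?>' starts at first '<' and stops at the FIRST '>': '<bxbccba>' (9 chars)

9


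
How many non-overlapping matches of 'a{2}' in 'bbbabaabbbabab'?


Pattern 'a{2}' matches exactly 2 consecutive a's (greedy, non-overlapping).
String: 'bbbabaabbbabab'
Scanning for runs of a's:
  Run at pos 3: 'a' (length 1) -> 0 match(es)
  Run at pos 5: 'aa' (length 2) -> 1 match(es)
  Run at pos 10: 'a' (length 1) -> 0 match(es)
  Run at pos 12: 'a' (length 1) -> 0 match(es)
Matches found: ['aa']
Total: 1

1


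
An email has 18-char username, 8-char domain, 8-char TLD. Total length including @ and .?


An email address has format: username@domain.tld
Username length: 18
'@' character: 1
Domain length: 8
'.' character: 1
TLD length: 8
Total = 18 + 1 + 8 + 1 + 8 = 36

36


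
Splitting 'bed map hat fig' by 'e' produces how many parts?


Splitting by 'e' breaks the string at each occurrence of the separator.
Text: 'bed map hat fig'
Parts after split:
  Part 1: 'b'
  Part 2: 'd map hat fig'
Total parts: 2

2


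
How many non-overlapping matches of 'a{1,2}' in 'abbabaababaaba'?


Pattern 'a{1,2}' matches between 1 and 2 consecutive a's (greedy).
String: 'abbabaababaaba'
Finding runs of a's and applying greedy matching:
  Run at pos 0: 'a' (length 1)
  Run at pos 3: 'a' (length 1)
  Run at pos 5: 'aa' (length 2)
  Run at pos 8: 'a' (length 1)
  Run at pos 10: 'aa' (length 2)
  Run at pos 13: 'a' (length 1)
Matches: ['a', 'a', 'aa', 'a', 'aa', 'a']
Count: 6

6


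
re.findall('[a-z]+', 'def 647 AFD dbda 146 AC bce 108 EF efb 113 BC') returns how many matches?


Pattern '[a-z]+' finds one or more lowercase letters.
Text: 'def 647 AFD dbda 146 AC bce 108 EF efb 113 BC'
Scanning for matches:
  Match 1: 'def'
  Match 2: 'dbda'
  Match 3: 'bce'
  Match 4: 'efb'
Total matches: 4

4


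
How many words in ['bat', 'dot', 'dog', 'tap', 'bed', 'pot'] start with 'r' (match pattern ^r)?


Pattern ^r anchors to start of word. Check which words begin with 'r':
  'bat' -> no
  'dot' -> no
  'dog' -> no
  'tap' -> no
  'bed' -> no
  'pot' -> no
Matching words: []
Count: 0

0


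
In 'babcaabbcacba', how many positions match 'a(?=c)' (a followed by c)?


Lookahead 'a(?=c)' matches 'a' only when followed by 'c'.
String: 'babcaabbcacba'
Checking each position where char is 'a':
  pos 1: 'a' -> no (next='b')
  pos 4: 'a' -> no (next='a')
  pos 5: 'a' -> no (next='b')
  pos 9: 'a' -> MATCH (next='c')
Matching positions: [9]
Count: 1

1


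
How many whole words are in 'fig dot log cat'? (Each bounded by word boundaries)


Word boundaries (\b) mark the start/end of each word.
Text: 'fig dot log cat'
Splitting by whitespace:
  Word 1: 'fig'
  Word 2: 'dot'
  Word 3: 'log'
  Word 4: 'cat'
Total whole words: 4

4


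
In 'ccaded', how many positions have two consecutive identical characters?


Looking for consecutive identical characters in 'ccaded':
  pos 0-1: 'c' vs 'c' -> MATCH ('cc')
  pos 1-2: 'c' vs 'a' -> different
  pos 2-3: 'a' vs 'd' -> different
  pos 3-4: 'd' vs 'e' -> different
  pos 4-5: 'e' vs 'd' -> different
Consecutive identical pairs: ['cc']
Count: 1

1


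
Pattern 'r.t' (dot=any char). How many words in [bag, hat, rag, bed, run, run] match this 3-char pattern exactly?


Pattern 'r.t' means: starts with 'r', any single char, ends with 't'.
Checking each word (must be exactly 3 chars):
  'bag' (len=3): no
  'hat' (len=3): no
  'rag' (len=3): no
  'bed' (len=3): no
  'run' (len=3): no
  'run' (len=3): no
Matching words: []
Total: 0

0


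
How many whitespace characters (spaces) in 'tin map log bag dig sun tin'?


\s matches whitespace characters (spaces, tabs, etc.).
Text: 'tin map log bag dig sun tin'
This text has 7 words separated by spaces.
Number of spaces = number of words - 1 = 7 - 1 = 6

6


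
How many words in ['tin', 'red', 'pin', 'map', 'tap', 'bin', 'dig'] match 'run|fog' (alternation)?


Alternation 'run|fog' matches either 'run' or 'fog'.
Checking each word:
  'tin' -> no
  'red' -> no
  'pin' -> no
  'map' -> no
  'tap' -> no
  'bin' -> no
  'dig' -> no
Matches: []
Count: 0

0


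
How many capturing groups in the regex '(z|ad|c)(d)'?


To count capturing groups, count each '(' that starts a group.
Pattern: '(z|ad|c)(d)'
Walking through the pattern:
  Position 0: '(' -> group #1
  Position 8: '(' -> group #2
Total capturing groups: 2

2


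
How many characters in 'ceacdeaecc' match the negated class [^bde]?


Negated class [^bde] matches any char NOT in {b, d, e}
Scanning 'ceacdeaecc':
  pos 0: 'c' -> MATCH
  pos 1: 'e' -> no (excluded)
  pos 2: 'a' -> MATCH
  pos 3: 'c' -> MATCH
  pos 4: 'd' -> no (excluded)
  pos 5: 'e' -> no (excluded)
  pos 6: 'a' -> MATCH
  pos 7: 'e' -> no (excluded)
  pos 8: 'c' -> MATCH
  pos 9: 'c' -> MATCH
Total matches: 6

6


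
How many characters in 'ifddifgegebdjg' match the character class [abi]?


Character class [abi] matches any of: {a, b, i}
Scanning string 'ifddifgegebdjg' character by character:
  pos 0: 'i' -> MATCH
  pos 1: 'f' -> no
  pos 2: 'd' -> no
  pos 3: 'd' -> no
  pos 4: 'i' -> MATCH
  pos 5: 'f' -> no
  pos 6: 'g' -> no
  pos 7: 'e' -> no
  pos 8: 'g' -> no
  pos 9: 'e' -> no
  pos 10: 'b' -> MATCH
  pos 11: 'd' -> no
  pos 12: 'j' -> no
  pos 13: 'g' -> no
Total matches: 3

3


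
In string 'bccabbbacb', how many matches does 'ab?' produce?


Pattern 'ab?' matches 'a' optionally followed by 'b'.
String: 'bccabbbacb'
Scanning left to right for 'a' then checking next char:
  Match 1: 'ab' (a followed by b)
  Match 2: 'a' (a not followed by b)
Total matches: 2

2


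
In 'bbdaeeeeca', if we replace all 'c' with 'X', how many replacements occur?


re.sub('c', 'X', text) replaces every occurrence of 'c' with 'X'.
Text: 'bbdaeeeeca'
Scanning for 'c':
  pos 8: 'c' -> replacement #1
Total replacements: 1

1


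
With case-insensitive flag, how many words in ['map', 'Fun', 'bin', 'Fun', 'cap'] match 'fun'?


Case-insensitive matching: compare each word's lowercase form to 'fun'.
  'map' -> lower='map' -> no
  'Fun' -> lower='fun' -> MATCH
  'bin' -> lower='bin' -> no
  'Fun' -> lower='fun' -> MATCH
  'cap' -> lower='cap' -> no
Matches: ['Fun', 'Fun']
Count: 2

2


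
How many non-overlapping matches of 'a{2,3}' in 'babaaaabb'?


Pattern 'a{2,3}' matches between 2 and 3 consecutive a's (greedy).
String: 'babaaaabb'
Finding runs of a's and applying greedy matching:
  Run at pos 1: 'a' (length 1)
  Run at pos 3: 'aaaa' (length 4)
Matches: ['aaa']
Count: 1

1


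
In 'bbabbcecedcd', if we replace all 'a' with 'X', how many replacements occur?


re.sub('a', 'X', text) replaces every occurrence of 'a' with 'X'.
Text: 'bbabbcecedcd'
Scanning for 'a':
  pos 2: 'a' -> replacement #1
Total replacements: 1

1


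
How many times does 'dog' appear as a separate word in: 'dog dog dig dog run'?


Scanning each word for exact match 'dog':
  Word 1: 'dog' -> MATCH
  Word 2: 'dog' -> MATCH
  Word 3: 'dig' -> no
  Word 4: 'dog' -> MATCH
  Word 5: 'run' -> no
Total matches: 3

3


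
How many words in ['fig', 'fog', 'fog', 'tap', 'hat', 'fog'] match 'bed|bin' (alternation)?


Alternation 'bed|bin' matches either 'bed' or 'bin'.
Checking each word:
  'fig' -> no
  'fog' -> no
  'fog' -> no
  'tap' -> no
  'hat' -> no
  'fog' -> no
Matches: []
Count: 0

0


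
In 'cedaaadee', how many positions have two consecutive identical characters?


Looking for consecutive identical characters in 'cedaaadee':
  pos 0-1: 'c' vs 'e' -> different
  pos 1-2: 'e' vs 'd' -> different
  pos 2-3: 'd' vs 'a' -> different
  pos 3-4: 'a' vs 'a' -> MATCH ('aa')
  pos 4-5: 'a' vs 'a' -> MATCH ('aa')
  pos 5-6: 'a' vs 'd' -> different
  pos 6-7: 'd' vs 'e' -> different
  pos 7-8: 'e' vs 'e' -> MATCH ('ee')
Consecutive identical pairs: ['aa', 'aa', 'ee']
Count: 3

3


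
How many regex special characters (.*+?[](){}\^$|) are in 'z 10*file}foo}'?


Regex special characters are: . * + ? [ ] ( ) { } \ ^ $ |
Scanning 'z 10*file}foo}':
  pos 4: '*' -> SPECIAL
  pos 9: '}' -> SPECIAL
  pos 13: '}' -> SPECIAL
Special chars found: ['*', '}', '}']
Total: 3

3


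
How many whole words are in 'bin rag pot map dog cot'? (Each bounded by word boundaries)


Word boundaries (\b) mark the start/end of each word.
Text: 'bin rag pot map dog cot'
Splitting by whitespace:
  Word 1: 'bin'
  Word 2: 'rag'
  Word 3: 'pot'
  Word 4: 'map'
  Word 5: 'dog'
  Word 6: 'cot'
Total whole words: 6

6


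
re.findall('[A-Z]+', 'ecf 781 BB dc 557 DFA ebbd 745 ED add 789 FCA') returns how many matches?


Pattern '[A-Z]+' finds one or more uppercase letters.
Text: 'ecf 781 BB dc 557 DFA ebbd 745 ED add 789 FCA'
Scanning for matches:
  Match 1: 'BB'
  Match 2: 'DFA'
  Match 3: 'ED'
  Match 4: 'FCA'
Total matches: 4

4


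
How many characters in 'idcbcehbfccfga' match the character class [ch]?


Character class [ch] matches any of: {c, h}
Scanning string 'idcbcehbfccfga' character by character:
  pos 0: 'i' -> no
  pos 1: 'd' -> no
  pos 2: 'c' -> MATCH
  pos 3: 'b' -> no
  pos 4: 'c' -> MATCH
  pos 5: 'e' -> no
  pos 6: 'h' -> MATCH
  pos 7: 'b' -> no
  pos 8: 'f' -> no
  pos 9: 'c' -> MATCH
  pos 10: 'c' -> MATCH
  pos 11: 'f' -> no
  pos 12: 'g' -> no
  pos 13: 'a' -> no
Total matches: 5

5


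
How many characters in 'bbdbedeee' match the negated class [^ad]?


Negated class [^ad] matches any char NOT in {a, d}
Scanning 'bbdbedeee':
  pos 0: 'b' -> MATCH
  pos 1: 'b' -> MATCH
  pos 2: 'd' -> no (excluded)
  pos 3: 'b' -> MATCH
  pos 4: 'e' -> MATCH
  pos 5: 'd' -> no (excluded)
  pos 6: 'e' -> MATCH
  pos 7: 'e' -> MATCH
  pos 8: 'e' -> MATCH
Total matches: 7

7


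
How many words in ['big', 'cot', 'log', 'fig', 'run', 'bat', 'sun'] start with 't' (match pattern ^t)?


Pattern ^t anchors to start of word. Check which words begin with 't':
  'big' -> no
  'cot' -> no
  'log' -> no
  'fig' -> no
  'run' -> no
  'bat' -> no
  'sun' -> no
Matching words: []
Count: 0

0


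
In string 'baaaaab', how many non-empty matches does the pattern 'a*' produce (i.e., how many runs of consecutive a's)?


Pattern 'a*' matches zero or more a's. We want non-empty runs of consecutive a's.
String: 'baaaaab'
Walking through the string to find runs of a's:
  Run 1: positions 1-5 -> 'aaaaa'
Non-empty runs found: ['aaaaa']
Count: 1

1


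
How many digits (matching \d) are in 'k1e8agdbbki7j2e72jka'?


\d matches any digit 0-9.
Scanning 'k1e8agdbbki7j2e72jka':
  pos 1: '1' -> DIGIT
  pos 3: '8' -> DIGIT
  pos 11: '7' -> DIGIT
  pos 13: '2' -> DIGIT
  pos 15: '7' -> DIGIT
  pos 16: '2' -> DIGIT
Digits found: ['1', '8', '7', '2', '7', '2']
Total: 6

6


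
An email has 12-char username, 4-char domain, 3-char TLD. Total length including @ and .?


An email address has format: username@domain.tld
Username length: 12
'@' character: 1
Domain length: 4
'.' character: 1
TLD length: 3
Total = 12 + 1 + 4 + 1 + 3 = 21

21


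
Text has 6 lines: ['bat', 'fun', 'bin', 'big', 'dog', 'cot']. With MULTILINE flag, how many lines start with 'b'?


With MULTILINE flag, ^ matches the start of each line.
Lines: ['bat', 'fun', 'bin', 'big', 'dog', 'cot']
Checking which lines start with 'b':
  Line 1: 'bat' -> MATCH
  Line 2: 'fun' -> no
  Line 3: 'bin' -> MATCH
  Line 4: 'big' -> MATCH
  Line 5: 'dog' -> no
  Line 6: 'cot' -> no
Matching lines: ['bat', 'bin', 'big']
Count: 3

3


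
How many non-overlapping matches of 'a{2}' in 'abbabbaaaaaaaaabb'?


Pattern 'a{2}' matches exactly 2 consecutive a's (greedy, non-overlapping).
String: 'abbabbaaaaaaaaabb'
Scanning for runs of a's:
  Run at pos 0: 'a' (length 1) -> 0 match(es)
  Run at pos 3: 'a' (length 1) -> 0 match(es)
  Run at pos 6: 'aaaaaaaaa' (length 9) -> 4 match(es)
Matches found: ['aa', 'aa', 'aa', 'aa']
Total: 4

4


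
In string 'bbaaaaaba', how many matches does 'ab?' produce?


Pattern 'ab?' matches 'a' optionally followed by 'b'.
String: 'bbaaaaaba'
Scanning left to right for 'a' then checking next char:
  Match 1: 'a' (a not followed by b)
  Match 2: 'a' (a not followed by b)
  Match 3: 'a' (a not followed by b)
  Match 4: 'a' (a not followed by b)
  Match 5: 'ab' (a followed by b)
  Match 6: 'a' (a not followed by b)
Total matches: 6

6


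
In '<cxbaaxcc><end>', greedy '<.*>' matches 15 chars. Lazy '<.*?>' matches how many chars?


Greedy '<.*>' tries to match as MUCH as possible.
Lazy '<.*?>' tries to match as LITTLE as possible.

String: '<cxbaaxcc><end>'
Greedy '<.*>' starts at first '<' and extends to the LAST '>': '<cxbaaxcc><end>' (15 chars)
Lazy '<.*?>' starts at first '<' and stops at the FIRST '>': '<cxbaaxcc>' (10 chars)

10


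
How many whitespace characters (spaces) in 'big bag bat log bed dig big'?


\s matches whitespace characters (spaces, tabs, etc.).
Text: 'big bag bat log bed dig big'
This text has 7 words separated by spaces.
Number of spaces = number of words - 1 = 7 - 1 = 6

6


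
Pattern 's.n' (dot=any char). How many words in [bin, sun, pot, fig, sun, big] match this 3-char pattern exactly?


Pattern 's.n' means: starts with 's', any single char, ends with 'n'.
Checking each word (must be exactly 3 chars):
  'bin' (len=3): no
  'sun' (len=3): MATCH
  'pot' (len=3): no
  'fig' (len=3): no
  'sun' (len=3): MATCH
  'big' (len=3): no
Matching words: ['sun', 'sun']
Total: 2

2


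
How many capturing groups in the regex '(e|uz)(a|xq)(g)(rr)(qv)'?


To count capturing groups, count each '(' that starts a group.
Pattern: '(e|uz)(a|xq)(g)(rr)(qv)'
Walking through the pattern:
  Position 0: '(' -> group #1
  Position 6: '(' -> group #2
  Position 12: '(' -> group #3
  Position 15: '(' -> group #4
  Position 19: '(' -> group #5
Total capturing groups: 5

5


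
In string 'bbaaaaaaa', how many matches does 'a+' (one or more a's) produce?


Pattern 'a+' matches one or more consecutive a's.
String: 'bbaaaaaaa'
Scanning for runs of a:
  Match 1: 'aaaaaaa' (length 7)
Total matches: 1

1


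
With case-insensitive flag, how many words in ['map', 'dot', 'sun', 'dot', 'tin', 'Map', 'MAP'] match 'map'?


Case-insensitive matching: compare each word's lowercase form to 'map'.
  'map' -> lower='map' -> MATCH
  'dot' -> lower='dot' -> no
  'sun' -> lower='sun' -> no
  'dot' -> lower='dot' -> no
  'tin' -> lower='tin' -> no
  'Map' -> lower='map' -> MATCH
  'MAP' -> lower='map' -> MATCH
Matches: ['map', 'Map', 'MAP']
Count: 3

3


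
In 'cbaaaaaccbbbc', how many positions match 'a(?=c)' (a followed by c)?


Lookahead 'a(?=c)' matches 'a' only when followed by 'c'.
String: 'cbaaaaaccbbbc'
Checking each position where char is 'a':
  pos 2: 'a' -> no (next='a')
  pos 3: 'a' -> no (next='a')
  pos 4: 'a' -> no (next='a')
  pos 5: 'a' -> no (next='a')
  pos 6: 'a' -> MATCH (next='c')
Matching positions: [6]
Count: 1

1


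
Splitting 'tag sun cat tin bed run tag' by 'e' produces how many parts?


Splitting by 'e' breaks the string at each occurrence of the separator.
Text: 'tag sun cat tin bed run tag'
Parts after split:
  Part 1: 'tag sun cat tin b'
  Part 2: 'd run tag'
Total parts: 2

2


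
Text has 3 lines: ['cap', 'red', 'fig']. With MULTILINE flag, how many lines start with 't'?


With MULTILINE flag, ^ matches the start of each line.
Lines: ['cap', 'red', 'fig']
Checking which lines start with 't':
  Line 1: 'cap' -> no
  Line 2: 'red' -> no
  Line 3: 'fig' -> no
Matching lines: []
Count: 0

0


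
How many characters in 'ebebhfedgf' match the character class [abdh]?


Character class [abdh] matches any of: {a, b, d, h}
Scanning string 'ebebhfedgf' character by character:
  pos 0: 'e' -> no
  pos 1: 'b' -> MATCH
  pos 2: 'e' -> no
  pos 3: 'b' -> MATCH
  pos 4: 'h' -> MATCH
  pos 5: 'f' -> no
  pos 6: 'e' -> no
  pos 7: 'd' -> MATCH
  pos 8: 'g' -> no
  pos 9: 'f' -> no
Total matches: 4

4
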